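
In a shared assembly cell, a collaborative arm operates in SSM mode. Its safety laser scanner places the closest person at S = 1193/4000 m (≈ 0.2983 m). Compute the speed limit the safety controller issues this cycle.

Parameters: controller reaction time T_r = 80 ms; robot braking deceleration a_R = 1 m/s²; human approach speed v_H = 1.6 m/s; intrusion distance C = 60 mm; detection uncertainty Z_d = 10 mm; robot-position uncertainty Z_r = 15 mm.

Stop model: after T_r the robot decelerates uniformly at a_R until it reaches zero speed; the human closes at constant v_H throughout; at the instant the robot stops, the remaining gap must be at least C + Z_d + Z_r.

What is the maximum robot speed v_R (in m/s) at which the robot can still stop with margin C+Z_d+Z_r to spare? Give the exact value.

v_R_max = 1/20 m/s = 0.0500 m/s

collect terms ⇒ (1/2)·v_R² + (42/25)·v_R + (-341/4000) = 0
  disc = (42/25)² − 4·(1/2)·(-341/4000) = 29929/10000 ; √disc = 173/100
  v_R = (−(42/25) + 173/100) / (2·(1/2)) = 1/20 m/s
check:
braking lasts T_s = (1/20)/1 = 0.0500 s
robot covers v_R·T_r = 0.0500·0.0800 = 0.0040 m before braking
braking distance = 0.0500²/(2·1.0000) = 0.0013 m
human over T_r+T_s: 1.6000·(0.0800+0.0500) = 0.2080 m
C+Z_d+Z_r = 0.0600+0.0100+0.0150 = 0.0850 m
sum ≈ 0.0040+0.0013+0.2080+0.0850 ≈ 0.2983 m = S ✓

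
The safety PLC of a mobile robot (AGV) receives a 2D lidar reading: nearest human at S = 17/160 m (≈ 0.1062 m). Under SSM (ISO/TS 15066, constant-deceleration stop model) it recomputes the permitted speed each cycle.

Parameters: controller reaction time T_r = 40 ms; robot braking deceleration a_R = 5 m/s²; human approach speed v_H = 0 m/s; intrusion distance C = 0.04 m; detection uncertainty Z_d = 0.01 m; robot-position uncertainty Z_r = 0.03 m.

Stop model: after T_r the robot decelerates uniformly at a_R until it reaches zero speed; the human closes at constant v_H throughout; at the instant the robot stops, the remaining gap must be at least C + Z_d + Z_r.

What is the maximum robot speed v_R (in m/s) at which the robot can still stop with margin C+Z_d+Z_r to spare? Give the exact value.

collect terms ⇒ (1/10)·v_R² + (1/25)·v_R + (-21/800) = 0
  disc = (1/25)² − 4·(1/10)·(-21/800) = 121/10000 ; √disc = 11/100
  v_R = (−(1/25) + 11/100) / (2·(1/10)) = 7/20 m/s
check:
stop time T_s = (7/20)/5 = 0.0700 s
robot covers v_R·T_r = 0.3500·0.0400 = 0.0140 m before braking
robot under decel: 0.3500²/(2·5.0000) = 0.0123 m
person approaches 0.0000·(0.0400+0.0700) = 0.0000 m
margins: 0.0400+0.0100+0.0300 = 0.0800 m
sum ≈ 0.0140+0.0123+0.0000+0.0800 ≈ 0.1062 m = S ✓

v_R_max = 7/20 m/s = 0.3500 m/s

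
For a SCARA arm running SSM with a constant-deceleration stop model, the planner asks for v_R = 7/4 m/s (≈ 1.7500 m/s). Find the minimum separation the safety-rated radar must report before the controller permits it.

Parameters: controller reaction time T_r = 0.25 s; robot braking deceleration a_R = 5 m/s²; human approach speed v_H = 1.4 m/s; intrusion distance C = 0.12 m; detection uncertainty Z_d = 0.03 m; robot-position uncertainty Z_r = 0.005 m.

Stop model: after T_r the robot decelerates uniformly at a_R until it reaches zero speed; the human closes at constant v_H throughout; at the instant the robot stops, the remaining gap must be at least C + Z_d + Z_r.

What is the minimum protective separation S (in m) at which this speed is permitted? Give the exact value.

S_min = 1391/800 m = 1.7388 m

stop time T_s = (7/4)/5 = 0.3500 s
reaction-phase robot travel = 1.7500·0.2500 = 0.4375 m
robot under decel: 1.7500²/(2·5.0000) = 0.3063 m
person approaches 1.4000·(0.2500+0.3500) = 0.8400 m
margins: 0.1200+0.0300+0.0050 = 0.1550 m
S_min ≈ 0.4375+0.3063+0.8400+0.1550  ⇒  S_min = 1391/800 m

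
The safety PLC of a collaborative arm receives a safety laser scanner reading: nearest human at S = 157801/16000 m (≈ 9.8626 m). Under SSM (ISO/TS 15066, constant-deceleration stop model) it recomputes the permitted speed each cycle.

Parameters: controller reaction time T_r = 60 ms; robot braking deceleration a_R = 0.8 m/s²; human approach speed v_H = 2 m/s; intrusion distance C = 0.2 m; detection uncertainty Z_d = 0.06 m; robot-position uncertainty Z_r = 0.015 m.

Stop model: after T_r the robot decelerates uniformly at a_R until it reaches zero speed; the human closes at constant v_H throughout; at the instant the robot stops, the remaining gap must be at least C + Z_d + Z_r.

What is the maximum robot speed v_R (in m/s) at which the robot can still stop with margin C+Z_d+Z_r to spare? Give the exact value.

v_R_max = 47/20 m/s = 2.3500 m/s

at the boundary: (5/8)·v² + (64/25)·v + (-151481/16000) = 0
  disc = (64/25)² − 4·(5/8)·(-151481/16000) = 4835601/160000 ; √disc = 2199/400
  v_R = (−(64/25) + 2199/400) / (2·(5/8)) = 47/20 m/s
check:
T_s = v_R/a_R = (47/20)/(4/5) = 2.9375 s
reaction-phase robot travel = 2.3500·0.0600 = 0.1410 m
robot covers 2.3500·2.9375 − ½·0.8000·2.9375² = 3.4516 m while stopping
human over T_r+T_s: 2.0000·(0.0600+2.9375) = 5.9950 m
residual clearance needed = 0.2000+0.0600+0.0150 = 0.2750 m
sum ≈ 0.1410+3.4516+5.9950+0.2750 ≈ 9.8626 m = S ✓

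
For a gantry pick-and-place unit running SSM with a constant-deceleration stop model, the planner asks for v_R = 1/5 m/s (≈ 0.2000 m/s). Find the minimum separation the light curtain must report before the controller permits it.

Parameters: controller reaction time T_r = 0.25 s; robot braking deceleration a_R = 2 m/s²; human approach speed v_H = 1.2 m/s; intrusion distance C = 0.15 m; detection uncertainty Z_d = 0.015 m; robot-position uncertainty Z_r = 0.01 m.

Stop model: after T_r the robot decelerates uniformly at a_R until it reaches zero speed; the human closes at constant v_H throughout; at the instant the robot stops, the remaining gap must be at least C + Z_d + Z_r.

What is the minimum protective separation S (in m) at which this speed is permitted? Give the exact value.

S_min = 131/200 m = 0.6550 m

T_s = v_R/a_R = (1/5)/2 = 0.1000 s
robot in T_r: 0.2000·0.2500 = 0.0500 m
robot covers 0.2000·0.1000 − ½·2.0000·0.1000² = 0.0100 m while stopping
human over T_r+T_s: 1.2000·(0.2500+0.1000) = 0.4200 m
residual clearance needed = 0.1500+0.0150+0.0100 = 0.1750 m
S_min ≈ 0.0500+0.0100+0.4200+0.1750  ⇒  S_min = 131/200 m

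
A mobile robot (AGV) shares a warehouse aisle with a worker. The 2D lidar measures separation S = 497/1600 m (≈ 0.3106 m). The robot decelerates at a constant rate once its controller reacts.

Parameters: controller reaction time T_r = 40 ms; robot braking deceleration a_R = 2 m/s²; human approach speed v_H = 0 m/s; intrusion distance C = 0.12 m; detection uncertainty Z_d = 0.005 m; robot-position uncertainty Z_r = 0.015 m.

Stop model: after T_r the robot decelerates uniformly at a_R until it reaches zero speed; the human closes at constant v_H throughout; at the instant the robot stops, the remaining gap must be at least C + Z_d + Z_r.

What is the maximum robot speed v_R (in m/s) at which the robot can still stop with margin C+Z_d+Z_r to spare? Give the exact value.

v_R_max = 3/4 m/s = 0.7500 m/s

collect terms ⇒ (1/4)·v_R² + (1/25)·v_R + (-273/1600) = 0
  disc = (1/25)² − 4·(1/4)·(-273/1600) = 6889/40000 ; √disc = 83/200
  v_R = (−(1/25) + 83/200) / (2·(1/4)) = 3/4 m/s
check:
stop time T_s = (3/4)/2 = 0.3750 s
reaction-phase robot travel = 0.7500·0.0400 = 0.0300 m
robot covers 0.7500·0.3750 − ½·2.0000·0.3750² = 0.1406 m while stopping
human closes 0.0000·0.4150 = 0.0000 m
margins: 0.1200+0.0050+0.0150 = 0.1400 m
sum ≈ 0.0300+0.1406+0.0000+0.1400 ≈ 0.3106 m = S ✓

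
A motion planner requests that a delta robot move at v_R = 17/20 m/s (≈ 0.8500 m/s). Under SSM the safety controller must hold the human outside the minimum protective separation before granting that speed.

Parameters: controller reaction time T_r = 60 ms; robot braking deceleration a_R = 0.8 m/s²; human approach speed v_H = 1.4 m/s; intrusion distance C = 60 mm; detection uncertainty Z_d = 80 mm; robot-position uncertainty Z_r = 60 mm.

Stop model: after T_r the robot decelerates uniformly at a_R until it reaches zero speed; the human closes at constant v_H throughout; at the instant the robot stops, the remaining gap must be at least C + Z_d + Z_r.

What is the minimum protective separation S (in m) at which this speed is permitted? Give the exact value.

S_min = 7277/3200 m = 2.2741 m

T_s = v_R/a_R = (17/20)/(4/5) = 1.0625 s
reaction-phase robot travel = 0.8500·0.0600 = 0.0510 m
robot covers 0.8500·1.0625 − ½·0.8000·1.0625² = 0.4516 m while stopping
person approaches 1.4000·(0.0600+1.0625) = 1.5715 m
margins: 0.0600+0.0800+0.0600 = 0.2000 m
S_min ≈ 0.0510+0.4516+1.5715+0.2000  ⇒  S_min = 7277/3200 m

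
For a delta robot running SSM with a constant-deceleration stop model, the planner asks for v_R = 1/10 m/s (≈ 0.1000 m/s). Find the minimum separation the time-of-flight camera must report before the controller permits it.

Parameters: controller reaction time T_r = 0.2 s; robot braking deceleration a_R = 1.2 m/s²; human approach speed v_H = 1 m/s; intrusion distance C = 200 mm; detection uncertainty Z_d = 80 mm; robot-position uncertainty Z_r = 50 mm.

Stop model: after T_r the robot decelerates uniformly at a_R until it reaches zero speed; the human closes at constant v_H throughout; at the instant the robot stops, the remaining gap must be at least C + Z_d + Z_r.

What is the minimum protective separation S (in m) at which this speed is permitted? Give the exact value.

stop time T_s = (1/10)/(6/5) = 0.0833 s
robot in T_r: 0.1000·0.2000 = 0.0200 m
robot under decel: 0.1000²/(2·1.2000) = 0.0042 m
human closes 1.0000·0.2833 = 0.2833 m
C+Z_d+Z_r = 0.2000+0.0800+0.0500 = 0.3300 m
S_min ≈ 0.0200+0.0042+0.2833+0.3300  ⇒  S_min = 51/80 m

S_min = 51/80 m = 0.6375 m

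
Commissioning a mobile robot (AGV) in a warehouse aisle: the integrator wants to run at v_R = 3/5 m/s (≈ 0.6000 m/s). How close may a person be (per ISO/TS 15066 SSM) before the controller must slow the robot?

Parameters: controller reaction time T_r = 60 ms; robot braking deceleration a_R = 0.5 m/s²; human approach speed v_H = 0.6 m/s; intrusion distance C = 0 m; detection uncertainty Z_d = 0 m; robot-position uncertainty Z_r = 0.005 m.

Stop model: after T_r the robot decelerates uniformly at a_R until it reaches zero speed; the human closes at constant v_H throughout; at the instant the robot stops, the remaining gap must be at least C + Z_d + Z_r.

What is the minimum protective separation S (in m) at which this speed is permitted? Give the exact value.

stop time T_s = (3/5)/(1/2) = 1.2000 s
robot covers v_R·T_r = 0.6000·0.0600 = 0.0360 m before braking
braking distance = 0.6000²/(2·0.5000) = 0.3600 m
person approaches 0.6000·(0.0600+1.2000) = 0.7560 m
margins: 0.0000+0.0000+0.0050 = 0.0050 m
S_min ≈ 0.0360+0.3600+0.7560+0.0050  ⇒  S_min = 1157/1000 m

S_min = 1157/1000 m = 1.1570 m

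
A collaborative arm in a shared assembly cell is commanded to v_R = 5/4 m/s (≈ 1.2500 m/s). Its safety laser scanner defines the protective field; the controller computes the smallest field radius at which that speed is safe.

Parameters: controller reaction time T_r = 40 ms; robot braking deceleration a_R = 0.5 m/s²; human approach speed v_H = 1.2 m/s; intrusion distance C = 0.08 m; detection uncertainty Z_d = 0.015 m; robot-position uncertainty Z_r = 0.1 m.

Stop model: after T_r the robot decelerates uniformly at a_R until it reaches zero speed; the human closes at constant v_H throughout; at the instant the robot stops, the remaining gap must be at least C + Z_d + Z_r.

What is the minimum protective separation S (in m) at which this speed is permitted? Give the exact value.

braking lasts T_s = (5/4)/(1/2) = 2.5000 s
reaction-phase robot travel = 1.2500·0.0400 = 0.0500 m
robot covers 1.2500·2.5000 − ½·0.5000·2.5000² = 1.5625 m while stopping
human over T_r+T_s: 1.2000·(0.0400+2.5000) = 3.0480 m
C+Z_d+Z_r = 0.0800+0.0150+0.1000 = 0.1950 m
S_min ≈ 0.0500+1.5625+3.0480+0.1950  ⇒  S_min = 9711/2000 m

S_min = 9711/2000 m = 4.8555 m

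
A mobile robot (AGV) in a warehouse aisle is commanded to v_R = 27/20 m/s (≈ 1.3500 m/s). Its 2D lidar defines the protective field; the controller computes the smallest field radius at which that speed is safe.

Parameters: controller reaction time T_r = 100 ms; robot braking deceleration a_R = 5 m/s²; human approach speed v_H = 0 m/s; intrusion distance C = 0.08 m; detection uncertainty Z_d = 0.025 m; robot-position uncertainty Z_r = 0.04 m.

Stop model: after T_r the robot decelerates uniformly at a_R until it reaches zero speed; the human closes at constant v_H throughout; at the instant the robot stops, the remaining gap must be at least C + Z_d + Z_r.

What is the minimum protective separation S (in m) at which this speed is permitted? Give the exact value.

S_min = 1849/4000 m = 0.4622 m

T_s = v_R/a_R = (27/20)/5 = 0.2700 s
robot in T_r: 1.3500·0.1000 = 0.1350 m
robot under decel: 1.3500²/(2·5.0000) = 0.1822 m
human over T_r+T_s: 0.0000·(0.1000+0.2700) = 0.0000 m
C+Z_d+Z_r = 0.0800+0.0250+0.0400 = 0.1450 m
S_min ≈ 0.1350+0.1822+0.0000+0.1450  ⇒  S_min = 1849/4000 m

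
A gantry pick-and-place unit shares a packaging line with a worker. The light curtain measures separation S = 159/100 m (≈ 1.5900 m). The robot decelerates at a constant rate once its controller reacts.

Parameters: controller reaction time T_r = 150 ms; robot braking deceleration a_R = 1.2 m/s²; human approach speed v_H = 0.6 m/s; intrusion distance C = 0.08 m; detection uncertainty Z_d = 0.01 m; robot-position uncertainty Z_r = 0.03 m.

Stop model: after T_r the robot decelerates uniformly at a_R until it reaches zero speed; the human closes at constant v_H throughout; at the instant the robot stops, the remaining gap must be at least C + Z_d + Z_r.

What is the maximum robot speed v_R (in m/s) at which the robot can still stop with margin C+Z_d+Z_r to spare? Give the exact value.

v_R_max = 6/5 m/s = 1.2000 m/s

quadratic (5/12)·v² + (13/20)·v + (-69/50) = 0
  disc = (13/20)² − 4·(5/12)·(-69/50) = 1089/400 ; √disc = 33/20
  v_R = (−(13/20) + 33/20) / (2·(5/12)) = 6/5 m/s
check:
T_s = v_R/a_R = (6/5)/(6/5) = 1.0000 s
reaction-phase robot travel = 1.2000·0.1500 = 0.1800 m
robot under decel: 1.2000²/(2·1.2000) = 0.6000 m
human over T_r+T_s: 0.6000·(0.1500+1.0000) = 0.6900 m
C+Z_d+Z_r = 0.0800+0.0100+0.0300 = 0.1200 m
sum ≈ 0.1800+0.6000+0.6900+0.1200 ≈ 1.5900 m = S ✓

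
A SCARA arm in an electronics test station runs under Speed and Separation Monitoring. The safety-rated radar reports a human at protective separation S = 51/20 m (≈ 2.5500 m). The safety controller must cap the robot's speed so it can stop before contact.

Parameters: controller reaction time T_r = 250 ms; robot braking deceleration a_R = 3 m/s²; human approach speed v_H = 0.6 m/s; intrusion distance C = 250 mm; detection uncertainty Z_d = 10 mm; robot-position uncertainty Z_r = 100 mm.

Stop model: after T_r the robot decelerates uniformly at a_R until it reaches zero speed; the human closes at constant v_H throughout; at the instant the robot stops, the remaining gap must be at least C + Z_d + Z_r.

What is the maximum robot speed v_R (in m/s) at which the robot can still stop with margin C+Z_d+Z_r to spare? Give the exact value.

at the boundary: (1/6)·v² + (9/20)·v + (-51/25) = 0
  disc = (9/20)² − 4·(1/6)·(-51/25) = 25/16 ; √disc = 5/4
  v_R = (−(9/20) + 5/4) / (2·(1/6)) = 12/5 m/s
check:
T_s = v_R/a_R = (12/5)/3 = 0.8000 s
robot in T_r: 2.4000·0.2500 = 0.6000 m
robot covers 2.4000·0.8000 − ½·3.0000·0.8000² = 0.9600 m while stopping
human over T_r+T_s: 0.6000·(0.2500+0.8000) = 0.6300 m
margins: 0.2500+0.0100+0.1000 = 0.3600 m
sum ≈ 0.6000+0.9600+0.6300+0.3600 ≈ 2.5500 m = S ✓

v_R_max = 12/5 m/s = 2.4000 m/s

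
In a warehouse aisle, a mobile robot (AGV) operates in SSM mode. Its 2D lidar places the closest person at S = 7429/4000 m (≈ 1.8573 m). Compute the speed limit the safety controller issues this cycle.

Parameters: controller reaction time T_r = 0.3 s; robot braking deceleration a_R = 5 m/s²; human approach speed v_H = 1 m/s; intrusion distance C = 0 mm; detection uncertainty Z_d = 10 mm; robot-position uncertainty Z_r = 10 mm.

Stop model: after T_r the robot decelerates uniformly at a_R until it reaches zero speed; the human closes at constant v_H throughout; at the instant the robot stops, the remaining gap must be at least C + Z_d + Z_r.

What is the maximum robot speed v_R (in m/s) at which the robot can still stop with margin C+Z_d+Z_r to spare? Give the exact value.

v_R_max = 43/20 m/s = 2.1500 m/s

at the boundary: (1/10)·v² + (1/2)·v + (-6149/4000) = 0
  disc = (1/2)² − 4·(1/10)·(-6149/4000) = 8649/10000 ; √disc = 93/100
  v_R = (−(1/2) + 93/100) / (2·(1/10)) = 43/20 m/s
check:
T_s = v_R/a_R = (43/20)/5 = 0.4300 s
reaction-phase robot travel = 2.1500·0.3000 = 0.6450 m
braking distance = 2.1500²/(2·5.0000) = 0.4622 m
human closes 1.0000·0.7300 = 0.7300 m
C+Z_d+Z_r = 0.0000+0.0100+0.0100 = 0.0200 m
sum ≈ 0.6450+0.4622+0.7300+0.0200 ≈ 1.8573 m = S ✓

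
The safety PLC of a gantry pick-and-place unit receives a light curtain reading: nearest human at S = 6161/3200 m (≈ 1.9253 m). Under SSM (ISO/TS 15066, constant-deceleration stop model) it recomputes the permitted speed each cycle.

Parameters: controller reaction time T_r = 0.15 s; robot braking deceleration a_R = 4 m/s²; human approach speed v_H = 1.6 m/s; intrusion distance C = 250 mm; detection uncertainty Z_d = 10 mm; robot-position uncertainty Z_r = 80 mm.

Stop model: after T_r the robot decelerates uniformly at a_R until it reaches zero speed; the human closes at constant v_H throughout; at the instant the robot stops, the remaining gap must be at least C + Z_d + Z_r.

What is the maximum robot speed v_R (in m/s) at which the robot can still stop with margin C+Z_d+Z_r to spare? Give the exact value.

quadratic (1/8)·v² + (11/20)·v + (-861/640) = 0
  disc = (11/20)² − 4·(1/8)·(-861/640) = 6241/6400 ; √disc = 79/80
  v_R = (−(11/20) + 79/80) / (2·(1/8)) = 7/4 m/s
check:
braking lasts T_s = (7/4)/4 = 0.4375 s
reaction-phase robot travel = 1.7500·0.1500 = 0.2625 m
robot covers 1.7500·0.4375 − ½·4.0000·0.4375² = 0.3828 m while stopping
human over T_r+T_s: 1.6000·(0.1500+0.4375) = 0.9400 m
C+Z_d+Z_r = 0.2500+0.0100+0.0800 = 0.3400 m
sum ≈ 0.2625+0.3828+0.9400+0.3400 ≈ 1.9253 m = S ✓

v_R_max = 7/4 m/s = 1.7500 m/s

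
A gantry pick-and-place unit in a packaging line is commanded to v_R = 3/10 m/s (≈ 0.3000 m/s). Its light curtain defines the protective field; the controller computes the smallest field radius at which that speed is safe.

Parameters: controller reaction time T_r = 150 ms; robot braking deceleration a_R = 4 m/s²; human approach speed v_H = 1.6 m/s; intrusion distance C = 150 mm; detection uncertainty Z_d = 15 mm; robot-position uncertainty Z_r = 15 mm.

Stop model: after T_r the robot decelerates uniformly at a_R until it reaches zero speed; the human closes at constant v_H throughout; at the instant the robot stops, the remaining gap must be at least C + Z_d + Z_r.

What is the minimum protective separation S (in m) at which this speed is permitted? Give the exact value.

S_min = 477/800 m = 0.5962 m

T_s = v_R/a_R = (3/10)/4 = 0.0750 s
reaction-phase robot travel = 0.3000·0.1500 = 0.0450 m
robot under decel: 0.3000²/(2·4.0000) = 0.0112 m
person approaches 1.6000·(0.1500+0.0750) = 0.3600 m
residual clearance needed = 0.1500+0.0150+0.0150 = 0.1800 m
S_min ≈ 0.0450+0.0112+0.3600+0.1800  ⇒  S_min = 477/800 m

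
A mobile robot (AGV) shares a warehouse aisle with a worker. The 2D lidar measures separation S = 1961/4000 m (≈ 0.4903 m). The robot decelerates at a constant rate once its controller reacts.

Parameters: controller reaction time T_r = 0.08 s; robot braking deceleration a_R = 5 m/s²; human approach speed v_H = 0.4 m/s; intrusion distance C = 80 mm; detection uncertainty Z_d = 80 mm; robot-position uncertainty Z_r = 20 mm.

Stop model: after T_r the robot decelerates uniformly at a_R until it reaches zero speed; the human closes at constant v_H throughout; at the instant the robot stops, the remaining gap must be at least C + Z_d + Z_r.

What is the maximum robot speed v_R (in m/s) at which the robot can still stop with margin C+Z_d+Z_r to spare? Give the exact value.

v_R_max = 21/20 m/s = 1.0500 m/s

collect terms ⇒ (1/10)·v_R² + (4/25)·v_R + (-1113/4000) = 0
  disc = (4/25)² − 4·(1/10)·(-1113/4000) = 1369/10000 ; √disc = 37/100
  v_R = (−(4/25) + 37/100) / (2·(1/10)) = 21/20 m/s
check:
stop time T_s = (21/20)/5 = 0.2100 s
reaction-phase robot travel = 1.0500·0.0800 = 0.0840 m
robot under decel: 1.0500²/(2·5.0000) = 0.1103 m
human over T_r+T_s: 0.4000·(0.0800+0.2100) = 0.1160 m
margins: 0.0800+0.0800+0.0200 = 0.1800 m
sum ≈ 0.0840+0.1103+0.1160+0.1800 ≈ 0.4903 m = S ✓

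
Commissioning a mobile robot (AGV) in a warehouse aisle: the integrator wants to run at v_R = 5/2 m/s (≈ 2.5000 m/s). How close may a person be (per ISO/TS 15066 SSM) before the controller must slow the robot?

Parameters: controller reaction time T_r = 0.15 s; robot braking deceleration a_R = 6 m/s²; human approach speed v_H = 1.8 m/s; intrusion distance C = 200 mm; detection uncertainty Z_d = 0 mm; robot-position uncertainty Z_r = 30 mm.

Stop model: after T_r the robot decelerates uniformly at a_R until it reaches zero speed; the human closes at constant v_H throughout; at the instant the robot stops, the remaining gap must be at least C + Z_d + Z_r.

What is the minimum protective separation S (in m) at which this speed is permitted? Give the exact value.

stop time T_s = (5/2)/6 = 0.4167 s
reaction-phase robot travel = 2.5000·0.1500 = 0.3750 m
robot covers 2.5000·0.4167 − ½·6.0000·0.4167² = 0.5208 m while stopping
human over T_r+T_s: 1.8000·(0.1500+0.4167) = 1.0200 m
margins: 0.2000+0.0000+0.0300 = 0.2300 m
S_min ≈ 0.3750+0.5208+1.0200+0.2300  ⇒  S_min = 103/48 m

S_min = 103/48 m = 2.1458 m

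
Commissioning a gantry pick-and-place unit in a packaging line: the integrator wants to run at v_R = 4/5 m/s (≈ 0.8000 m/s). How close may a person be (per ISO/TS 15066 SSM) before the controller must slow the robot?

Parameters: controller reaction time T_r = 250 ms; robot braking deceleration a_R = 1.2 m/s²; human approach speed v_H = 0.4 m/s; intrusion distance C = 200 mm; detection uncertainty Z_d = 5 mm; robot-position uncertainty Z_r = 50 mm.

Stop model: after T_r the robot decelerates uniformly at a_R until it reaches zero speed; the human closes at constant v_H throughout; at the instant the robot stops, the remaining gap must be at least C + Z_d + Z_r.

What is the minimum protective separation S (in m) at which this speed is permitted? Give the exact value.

stop time T_s = (4/5)/(6/5) = 0.6667 s
robot in T_r: 0.8000·0.2500 = 0.2000 m
braking distance = 0.8000²/(2·1.2000) = 0.2667 m
human closes 0.4000·0.9167 = 0.3667 m
C+Z_d+Z_r = 0.2000+0.0050+0.0500 = 0.2550 m
S_min ≈ 0.2000+0.2667+0.3667+0.2550  ⇒  S_min = 653/600 m

S_min = 653/600 m = 1.0883 m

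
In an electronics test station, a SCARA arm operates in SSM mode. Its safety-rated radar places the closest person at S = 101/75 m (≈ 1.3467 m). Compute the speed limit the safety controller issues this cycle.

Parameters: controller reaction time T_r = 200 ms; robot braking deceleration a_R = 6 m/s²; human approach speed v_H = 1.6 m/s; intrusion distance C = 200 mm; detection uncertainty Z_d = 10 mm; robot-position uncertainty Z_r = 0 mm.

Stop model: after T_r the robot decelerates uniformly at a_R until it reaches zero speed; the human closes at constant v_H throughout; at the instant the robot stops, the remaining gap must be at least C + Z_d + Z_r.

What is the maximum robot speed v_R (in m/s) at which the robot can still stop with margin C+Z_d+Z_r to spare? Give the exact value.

collect terms ⇒ (1/12)·v_R² + (7/15)·v_R + (-49/60) = 0
  disc = (7/15)² − 4·(1/12)·(-49/60) = 49/100 ; √disc = 7/10
  v_R = (−(7/15) + 7/10) / (2·(1/12)) = 7/5 m/s
check:
T_s = v_R/a_R = (7/5)/6 = 0.2333 s
reaction-phase robot travel = 1.4000·0.2000 = 0.2800 m
braking distance = 1.4000²/(2·6.0000) = 0.1633 m
person approaches 1.6000·(0.2000+0.2333) = 0.6933 m
margins: 0.2000+0.0100+0.0000 = 0.2100 m
sum ≈ 0.2800+0.1633+0.6933+0.2100 ≈ 1.3467 m = S ✓

v_R_max = 7/5 m/s = 1.4000 m/s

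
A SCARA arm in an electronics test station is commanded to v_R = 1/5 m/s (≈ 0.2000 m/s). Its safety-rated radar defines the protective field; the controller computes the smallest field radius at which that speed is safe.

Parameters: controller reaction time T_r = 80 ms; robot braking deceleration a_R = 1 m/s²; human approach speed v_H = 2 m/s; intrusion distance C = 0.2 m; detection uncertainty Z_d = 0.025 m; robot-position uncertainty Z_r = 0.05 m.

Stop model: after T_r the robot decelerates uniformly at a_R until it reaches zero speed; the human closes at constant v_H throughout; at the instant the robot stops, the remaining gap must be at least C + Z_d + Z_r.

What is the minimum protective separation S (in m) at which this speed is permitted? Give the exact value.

S_min = 871/1000 m = 0.8710 m

stop time T_s = (1/5)/1 = 0.2000 s
robot in T_r: 0.2000·0.0800 = 0.0160 m
robot covers 0.2000·0.2000 − ½·1.0000·0.2000² = 0.0200 m while stopping
person approaches 2.0000·(0.0800+0.2000) = 0.5600 m
residual clearance needed = 0.2000+0.0250+0.0500 = 0.2750 m
S_min ≈ 0.0160+0.0200+0.5600+0.2750  ⇒  S_min = 871/1000 m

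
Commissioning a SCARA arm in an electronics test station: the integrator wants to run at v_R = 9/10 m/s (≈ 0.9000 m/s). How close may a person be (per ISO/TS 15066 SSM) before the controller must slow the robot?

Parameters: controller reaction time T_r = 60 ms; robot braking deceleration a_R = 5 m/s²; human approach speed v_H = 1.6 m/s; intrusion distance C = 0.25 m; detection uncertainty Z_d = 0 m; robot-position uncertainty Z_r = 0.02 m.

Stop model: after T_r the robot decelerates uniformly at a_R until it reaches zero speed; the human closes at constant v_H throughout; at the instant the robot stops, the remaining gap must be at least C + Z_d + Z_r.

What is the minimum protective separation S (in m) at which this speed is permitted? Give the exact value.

S_min = 789/1000 m = 0.7890 m

stop time T_s = (9/10)/5 = 0.1800 s
robot covers v_R·T_r = 0.9000·0.0600 = 0.0540 m before braking
braking distance = 0.9000²/(2·5.0000) = 0.0810 m
person approaches 1.6000·(0.0600+0.1800) = 0.3840 m
margins: 0.2500+0.0000+0.0200 = 0.2700 m
S_min ≈ 0.0540+0.0810+0.3840+0.2700  ⇒  S_min = 789/1000 m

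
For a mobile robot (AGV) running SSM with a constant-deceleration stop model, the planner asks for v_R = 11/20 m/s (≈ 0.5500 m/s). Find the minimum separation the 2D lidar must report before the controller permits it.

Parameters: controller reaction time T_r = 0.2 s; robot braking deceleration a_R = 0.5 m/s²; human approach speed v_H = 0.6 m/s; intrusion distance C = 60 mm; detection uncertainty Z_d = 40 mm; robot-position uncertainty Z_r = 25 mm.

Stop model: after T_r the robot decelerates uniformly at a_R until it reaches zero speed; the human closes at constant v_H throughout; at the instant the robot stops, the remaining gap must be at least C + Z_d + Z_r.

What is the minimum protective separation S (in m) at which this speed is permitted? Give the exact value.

stop time T_s = (11/20)/(1/2) = 1.1000 s
robot covers v_R·T_r = 0.5500·0.2000 = 0.1100 m before braking
robot under decel: 0.5500²/(2·0.5000) = 0.3025 m
person approaches 0.6000·(0.2000+1.1000) = 0.7800 m
C+Z_d+Z_r = 0.0600+0.0400+0.0250 = 0.1250 m
S_min ≈ 0.1100+0.3025+0.7800+0.1250  ⇒  S_min = 527/400 m

S_min = 527/400 m = 1.3175 m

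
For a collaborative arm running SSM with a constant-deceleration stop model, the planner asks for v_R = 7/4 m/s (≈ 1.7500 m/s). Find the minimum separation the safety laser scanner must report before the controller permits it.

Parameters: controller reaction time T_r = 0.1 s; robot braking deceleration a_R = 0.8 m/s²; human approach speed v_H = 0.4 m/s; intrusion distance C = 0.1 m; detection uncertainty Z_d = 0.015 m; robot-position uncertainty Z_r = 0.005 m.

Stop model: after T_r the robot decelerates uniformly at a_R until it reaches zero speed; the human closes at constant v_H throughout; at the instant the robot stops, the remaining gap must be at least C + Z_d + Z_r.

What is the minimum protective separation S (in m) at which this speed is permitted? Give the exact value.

S_min = 9997/3200 m = 3.1241 m

braking lasts T_s = (7/4)/(4/5) = 2.1875 s
robot covers v_R·T_r = 1.7500·0.1000 = 0.1750 m before braking
robot covers 1.7500·2.1875 − ½·0.8000·2.1875² = 1.9141 m while stopping
human over T_r+T_s: 0.4000·(0.1000+2.1875) = 0.9150 m
margins: 0.1000+0.0150+0.0050 = 0.1200 m
S_min ≈ 0.1750+1.9141+0.9150+0.1200  ⇒  S_min = 9997/3200 m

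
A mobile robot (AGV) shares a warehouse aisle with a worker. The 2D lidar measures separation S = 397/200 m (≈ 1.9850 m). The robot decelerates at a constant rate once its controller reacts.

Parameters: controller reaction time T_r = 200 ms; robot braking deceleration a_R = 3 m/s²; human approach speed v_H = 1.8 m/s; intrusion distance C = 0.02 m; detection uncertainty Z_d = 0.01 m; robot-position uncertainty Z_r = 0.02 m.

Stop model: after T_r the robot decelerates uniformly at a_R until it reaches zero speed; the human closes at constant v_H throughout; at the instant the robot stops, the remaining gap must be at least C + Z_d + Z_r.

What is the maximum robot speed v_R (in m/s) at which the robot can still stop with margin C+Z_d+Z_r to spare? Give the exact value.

v_R_max = 3/2 m/s = 1.5000 m/s

at the boundary: (1/6)·v² + (4/5)·v + (-63/40) = 0
  disc = (4/5)² − 4·(1/6)·(-63/40) = 169/100 ; √disc = 13/10
  v_R = (−(4/5) + 13/10) / (2·(1/6)) = 3/2 m/s
check:
stop time T_s = (3/2)/3 = 0.5000 s
robot in T_r: 1.5000·0.2000 = 0.3000 m
braking distance = 1.5000²/(2·3.0000) = 0.3750 m
human closes 1.8000·0.7000 = 1.2600 m
residual clearance needed = 0.0200+0.0100+0.0200 = 0.0500 m
sum ≈ 0.3000+0.3750+1.2600+0.0500 ≈ 1.9850 m = S ✓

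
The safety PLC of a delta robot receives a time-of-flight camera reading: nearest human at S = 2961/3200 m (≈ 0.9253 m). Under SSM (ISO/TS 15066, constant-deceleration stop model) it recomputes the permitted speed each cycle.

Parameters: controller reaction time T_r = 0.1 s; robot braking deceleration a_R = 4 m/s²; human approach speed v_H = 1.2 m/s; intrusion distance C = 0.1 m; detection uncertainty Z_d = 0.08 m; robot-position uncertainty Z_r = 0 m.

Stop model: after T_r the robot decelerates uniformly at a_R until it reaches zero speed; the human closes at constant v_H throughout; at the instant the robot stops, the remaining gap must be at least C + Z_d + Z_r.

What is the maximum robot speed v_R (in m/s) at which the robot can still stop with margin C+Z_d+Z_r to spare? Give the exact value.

v_R_max = 23/20 m/s = 1.1500 m/s

quadratic (1/8)·v² + (2/5)·v + (-2001/3200) = 0
  disc = (2/5)² − 4·(1/8)·(-2001/3200) = 121/256 ; √disc = 11/16
  v_R = (−(2/5) + 11/16) / (2·(1/8)) = 23/20 m/s
check:
braking lasts T_s = (23/20)/4 = 0.2875 s
robot covers v_R·T_r = 1.1500·0.1000 = 0.1150 m before braking
robot covers 1.1500·0.2875 − ½·4.0000·0.2875² = 0.1653 m while stopping
human over T_r+T_s: 1.2000·(0.1000+0.2875) = 0.4650 m
C+Z_d+Z_r = 0.1000+0.0800+0.0000 = 0.1800 m
sum ≈ 0.1150+0.1653+0.4650+0.1800 ≈ 0.9253 m = S ✓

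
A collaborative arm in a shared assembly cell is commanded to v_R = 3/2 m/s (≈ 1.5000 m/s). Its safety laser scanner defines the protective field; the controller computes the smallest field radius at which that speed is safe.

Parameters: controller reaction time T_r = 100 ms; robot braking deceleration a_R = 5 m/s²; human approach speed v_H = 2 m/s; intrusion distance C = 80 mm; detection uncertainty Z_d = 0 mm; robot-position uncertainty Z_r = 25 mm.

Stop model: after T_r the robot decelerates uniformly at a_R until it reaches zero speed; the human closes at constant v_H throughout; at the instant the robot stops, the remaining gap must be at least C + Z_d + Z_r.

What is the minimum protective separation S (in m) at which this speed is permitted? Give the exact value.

braking lasts T_s = (3/2)/5 = 0.3000 s
robot in T_r: 1.5000·0.1000 = 0.1500 m
braking distance = 1.5000²/(2·5.0000) = 0.2250 m
person approaches 2.0000·(0.1000+0.3000) = 0.8000 m
C+Z_d+Z_r = 0.0800+0.0000+0.0250 = 0.1050 m
S_min ≈ 0.1500+0.2250+0.8000+0.1050  ⇒  S_min = 32/25 m

S_min = 32/25 m = 1.2800 m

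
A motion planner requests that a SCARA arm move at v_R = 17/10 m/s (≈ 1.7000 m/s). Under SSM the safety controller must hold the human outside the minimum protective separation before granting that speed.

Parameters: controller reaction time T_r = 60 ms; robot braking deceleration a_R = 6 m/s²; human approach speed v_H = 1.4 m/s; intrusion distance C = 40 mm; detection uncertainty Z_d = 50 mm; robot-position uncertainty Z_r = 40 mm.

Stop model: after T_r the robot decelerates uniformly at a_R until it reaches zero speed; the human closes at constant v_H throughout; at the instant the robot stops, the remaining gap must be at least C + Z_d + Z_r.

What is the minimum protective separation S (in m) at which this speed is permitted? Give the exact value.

S_min = 1907/2000 m = 0.9535 m

T_s = v_R/a_R = (17/10)/6 = 0.2833 s
reaction-phase robot travel = 1.7000·0.0600 = 0.1020 m
robot covers 1.7000·0.2833 − ½·6.0000·0.2833² = 0.2408 m while stopping
person approaches 1.4000·(0.0600+0.2833) = 0.4807 m
margins: 0.0400+0.0500+0.0400 = 0.1300 m
S_min ≈ 0.1020+0.2408+0.4807+0.1300  ⇒  S_min = 1907/2000 m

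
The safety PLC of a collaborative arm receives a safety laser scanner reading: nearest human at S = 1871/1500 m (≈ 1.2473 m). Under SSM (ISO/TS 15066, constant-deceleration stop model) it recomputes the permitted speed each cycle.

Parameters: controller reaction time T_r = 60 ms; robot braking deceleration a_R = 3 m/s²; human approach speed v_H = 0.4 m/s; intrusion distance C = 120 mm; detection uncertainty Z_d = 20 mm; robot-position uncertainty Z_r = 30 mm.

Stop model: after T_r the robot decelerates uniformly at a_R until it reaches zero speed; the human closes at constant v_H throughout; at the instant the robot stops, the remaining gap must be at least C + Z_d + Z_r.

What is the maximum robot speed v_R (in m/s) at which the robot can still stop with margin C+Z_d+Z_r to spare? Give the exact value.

v_R_max = 2 m/s = 2.0000 m/s

collect terms ⇒ (1/6)·v_R² + (29/150)·v_R + (-79/75) = 0
  disc = (29/150)² − 4·(1/6)·(-79/75) = 1849/2500 ; √disc = 43/50
  v_R = (−(29/150) + 43/50) / (2·(1/6)) = 2 m/s
check:
stop time T_s = 2/3 = 0.6667 s
robot in T_r: 2.0000·0.0600 = 0.1200 m
robot under decel: 2.0000²/(2·3.0000) = 0.6667 m
person approaches 0.4000·(0.0600+0.6667) = 0.2907 m
C+Z_d+Z_r = 0.1200+0.0200+0.0300 = 0.1700 m
sum ≈ 0.1200+0.6667+0.2907+0.1700 ≈ 1.2473 m = S ✓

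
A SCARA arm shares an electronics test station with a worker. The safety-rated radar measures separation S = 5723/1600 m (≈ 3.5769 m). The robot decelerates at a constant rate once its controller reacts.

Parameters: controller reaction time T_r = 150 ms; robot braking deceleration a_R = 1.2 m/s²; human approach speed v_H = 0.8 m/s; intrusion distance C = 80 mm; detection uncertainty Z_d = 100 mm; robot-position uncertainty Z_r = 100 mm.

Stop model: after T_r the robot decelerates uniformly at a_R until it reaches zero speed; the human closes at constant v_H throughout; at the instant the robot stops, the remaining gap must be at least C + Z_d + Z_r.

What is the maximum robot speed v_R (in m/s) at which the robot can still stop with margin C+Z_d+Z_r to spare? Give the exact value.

v_R_max = 39/20 m/s = 1.9500 m/s

collect terms ⇒ (5/12)·v_R² + (49/60)·v_R + (-5083/1600) = 0
  disc = (49/60)² − 4·(5/12)·(-5083/1600) = 85849/14400 ; √disc = 293/120
  v_R = (−(49/60) + 293/120) / (2·(5/12)) = 39/20 m/s
check:
T_s = v_R/a_R = (39/20)/(6/5) = 1.6250 s
reaction-phase robot travel = 1.9500·0.1500 = 0.2925 m
braking distance = 1.9500²/(2·1.2000) = 1.5844 m
person approaches 0.8000·(0.1500+1.6250) = 1.4200 m
margins: 0.0800+0.1000+0.1000 = 0.2800 m
sum ≈ 0.2925+1.5844+1.4200+0.2800 ≈ 3.5769 m = S ✓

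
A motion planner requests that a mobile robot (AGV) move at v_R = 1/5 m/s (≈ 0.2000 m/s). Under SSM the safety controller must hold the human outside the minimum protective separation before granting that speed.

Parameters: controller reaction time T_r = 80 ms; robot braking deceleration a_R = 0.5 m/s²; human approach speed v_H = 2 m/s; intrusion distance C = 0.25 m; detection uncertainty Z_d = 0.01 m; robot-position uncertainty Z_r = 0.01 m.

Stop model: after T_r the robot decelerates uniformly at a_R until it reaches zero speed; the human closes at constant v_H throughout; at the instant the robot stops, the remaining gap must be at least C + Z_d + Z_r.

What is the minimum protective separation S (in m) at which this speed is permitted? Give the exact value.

S_min = 643/500 m = 1.2860 m

braking lasts T_s = (1/5)/(1/2) = 0.4000 s
reaction-phase robot travel = 0.2000·0.0800 = 0.0160 m
robot covers 0.2000·0.4000 − ½·0.5000·0.4000² = 0.0400 m while stopping
person approaches 2.0000·(0.0800+0.4000) = 0.9600 m
C+Z_d+Z_r = 0.2500+0.0100+0.0100 = 0.2700 m
S_min ≈ 0.0160+0.0400+0.9600+0.2700  ⇒  S_min = 643/500 m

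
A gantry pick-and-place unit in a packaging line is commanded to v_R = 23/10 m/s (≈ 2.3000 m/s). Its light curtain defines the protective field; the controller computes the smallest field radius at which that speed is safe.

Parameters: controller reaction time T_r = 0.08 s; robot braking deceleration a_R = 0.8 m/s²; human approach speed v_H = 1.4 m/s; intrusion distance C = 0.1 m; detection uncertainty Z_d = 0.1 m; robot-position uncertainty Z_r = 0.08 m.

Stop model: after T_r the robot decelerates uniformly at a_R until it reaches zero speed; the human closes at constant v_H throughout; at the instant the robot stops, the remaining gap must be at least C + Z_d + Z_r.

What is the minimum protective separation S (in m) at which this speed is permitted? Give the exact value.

S_min = 31629/4000 m = 7.9073 m

T_s = v_R/a_R = (23/10)/(4/5) = 2.8750 s
robot in T_r: 2.3000·0.0800 = 0.1840 m
braking distance = 2.3000²/(2·0.8000) = 3.3062 m
human over T_r+T_s: 1.4000·(0.0800+2.8750) = 4.1370 m
C+Z_d+Z_r = 0.1000+0.1000+0.0800 = 0.2800 m
S_min ≈ 0.1840+3.3062+4.1370+0.2800  ⇒  S_min = 31629/4000 m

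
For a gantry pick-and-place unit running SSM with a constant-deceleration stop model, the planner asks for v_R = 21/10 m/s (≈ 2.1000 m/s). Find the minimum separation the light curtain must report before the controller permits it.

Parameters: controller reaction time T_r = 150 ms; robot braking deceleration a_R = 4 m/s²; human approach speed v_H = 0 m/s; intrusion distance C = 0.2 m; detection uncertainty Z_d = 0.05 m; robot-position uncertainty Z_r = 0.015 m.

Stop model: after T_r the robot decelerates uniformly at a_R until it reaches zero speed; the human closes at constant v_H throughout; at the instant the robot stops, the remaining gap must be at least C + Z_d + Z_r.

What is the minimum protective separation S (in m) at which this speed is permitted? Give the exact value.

S_min = 181/160 m = 1.1313 m

T_s = v_R/a_R = (21/10)/4 = 0.5250 s
reaction-phase robot travel = 2.1000·0.1500 = 0.3150 m
robot covers 2.1000·0.5250 − ½·4.0000·0.5250² = 0.5513 m while stopping
person approaches 0.0000·(0.1500+0.5250) = 0.0000 m
C+Z_d+Z_r = 0.2000+0.0500+0.0150 = 0.2650 m
S_min ≈ 0.3150+0.5513+0.0000+0.2650  ⇒  S_min = 181/160 m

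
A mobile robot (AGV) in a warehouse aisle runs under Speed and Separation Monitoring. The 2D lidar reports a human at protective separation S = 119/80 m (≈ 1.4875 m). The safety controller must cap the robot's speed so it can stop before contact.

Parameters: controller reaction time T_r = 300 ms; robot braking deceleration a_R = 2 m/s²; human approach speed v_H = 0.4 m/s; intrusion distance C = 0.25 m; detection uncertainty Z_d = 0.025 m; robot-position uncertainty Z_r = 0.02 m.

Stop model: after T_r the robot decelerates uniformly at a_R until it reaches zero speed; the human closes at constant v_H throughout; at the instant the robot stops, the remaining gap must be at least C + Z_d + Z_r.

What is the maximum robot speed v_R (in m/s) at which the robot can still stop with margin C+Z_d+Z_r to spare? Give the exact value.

collect terms ⇒ (1/4)·v_R² + (1/2)·v_R + (-429/400) = 0
  disc = (1/2)² − 4·(1/4)·(-429/400) = 529/400 ; √disc = 23/20
  v_R = (−(1/2) + 23/20) / (2·(1/4)) = 13/10 m/s
check:
braking lasts T_s = (13/10)/2 = 0.6500 s
robot in T_r: 1.3000·0.3000 = 0.3900 m
robot under decel: 1.3000²/(2·2.0000) = 0.4225 m
person approaches 0.4000·(0.3000+0.6500) = 0.3800 m
margins: 0.2500+0.0250+0.0200 = 0.2950 m
sum ≈ 0.3900+0.4225+0.3800+0.2950 ≈ 1.4875 m = S ✓

v_R_max = 13/10 m/s = 1.3000 m/s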